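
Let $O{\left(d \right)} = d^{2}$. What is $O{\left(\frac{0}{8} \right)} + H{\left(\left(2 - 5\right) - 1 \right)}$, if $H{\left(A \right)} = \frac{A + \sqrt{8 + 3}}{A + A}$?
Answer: $\frac{1}{2} - \frac{\sqrt{11}}{8} \approx 0.085422$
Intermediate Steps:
$H{\left(A \right)} = \frac{A + \sqrt{11}}{2 A}$
$O{\left(\frac{0}{8} \right)} + H{\left(\left(2 - 5\right) - 1 \right)} = \left(\frac{0}{8}\right)^{2} + \frac{\left(\left(2 - 5\right) - 1\right) + \sqrt{11}}{2 \left(\left(2 - 5\right) - 1\right)} = \left(0 \cdot \frac{1}{8}\right)^{2} + \frac{\left(-3 - 1\right) + \sqrt{11}}{2 \left(-3 - 1\right)} = 0^{2} + \frac{-4 + \sqrt{11}}{2 \left(-4\right)} = 0 + \frac{1}{2} \left(- \frac{1}{4}\right) \left(-4 + \sqrt{11}\right) = 0 + \left(\frac{1}{2} - \frac{\sqrt{11}}{8}\right) = \frac{1}{2} - \frac{\sqrt{11}}{8}$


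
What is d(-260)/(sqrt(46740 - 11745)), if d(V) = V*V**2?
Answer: -3515200*sqrt(34995)/6999 ≈ -93954.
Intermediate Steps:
d(V) = V**3
d(-260)/(sqrt(46740 - 11745)) = (-260)**3/(sqrt(46740 - 11745)) = -17576000*sqrt(34995)/34995 = -3515200*sqrt(34995)/6999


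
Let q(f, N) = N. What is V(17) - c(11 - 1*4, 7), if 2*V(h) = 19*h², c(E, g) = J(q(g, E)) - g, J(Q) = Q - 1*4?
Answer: 5499/2 ≈ 2749.5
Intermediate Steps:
J(Q) = -4 + Q (J(Q) = Q - 4 = -4 + Q)
c(E, g) = -4 + E - g (c(E, g) = (-4 + E) - g = -4 + E - g)
V(h) = 19*h²/2 (V(h) = (19*h²)/2 = 19*h²/2)
V(17) - c(11 - 1*4, 7) = (19/2)*17² - (-4 + (11 - 1*4) - 1*7) = (19/2)*289 - (-4 + (11 - 4) - 7) = 5491/2 - (-4 + 7 - 7) = 5491/2 - 1*(-4) = 5491/2 + 4 = 5499/2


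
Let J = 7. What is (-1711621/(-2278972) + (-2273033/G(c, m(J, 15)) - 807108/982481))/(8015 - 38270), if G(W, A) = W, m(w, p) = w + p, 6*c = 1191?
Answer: 3392972217012742429/8964571987980297340 ≈ 0.37849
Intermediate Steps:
c = 397/2 (c = (⅙)*1191 = 397/2 ≈ 198.50)
m(w, p) = p + w
(-1711621/(-2278972) + (-2273033/G(c, m(J, 15)) - 807108/982481))/(8015 - 38270) = (-1711621/(-2278972) + (-2273033/397/2 - 807108/982481))/(8015 - 38270) = (-1711621*(-1/2278972) + (-2273033*2/397 - 807108*1/982481))/(-30255) = (1711621/2278972 + (-4546066/397 - 807108/982481))*(-1/30255) = (1711621/2278972 - 4466743891622/390044957)*(-1/30255) = -10178916651038227287/888901535744204*(-1/30255) = 3392972217012742429/8964571987980297340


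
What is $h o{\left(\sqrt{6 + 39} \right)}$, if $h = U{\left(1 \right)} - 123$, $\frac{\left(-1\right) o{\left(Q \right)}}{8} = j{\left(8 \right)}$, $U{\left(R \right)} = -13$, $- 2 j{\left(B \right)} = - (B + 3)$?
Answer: $5984$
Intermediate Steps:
$j{\left(B \right)} = \frac{3}{2} + \frac{B}{2}$ ($j{\left(B \right)} = - \frac{\left(-1\right) \left(B + 3\right)}{2} = - \frac{\left(-1\right) \left(3 + B\right)}{2} = - \frac{-3 - B}{2} = \frac{3}{2} + \frac{B}{2}$)
$o{\left(Q \right)} = -44$ ($o{\left(Q \right)} = - 8 \left(\frac{3}{2} + \frac{1}{2} \cdot 8\right) = - 8 \left(\frac{3}{2} + 4\right) = \left(-8\right) \frac{11}{2} = -44$)
$h = -136$ ($h = -13 - 123 = -136$)
$h o{\left(\sqrt{6 + 39} \right)} = \left(-136\right) \left(-44\right) = 5984$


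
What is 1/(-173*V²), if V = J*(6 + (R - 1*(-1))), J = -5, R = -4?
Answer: -1/38925 ≈ -2.5690e-5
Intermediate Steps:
V = -15 (V = -5*(6 + (-4 - 1*(-1))) = -5*(6 + (-4 + 1)) = -5*(6 - 3) = -5*3 = -15)
1/(-173*V²) = 1/(-173*(-15)²) = 1/(-173*225) = 1/(-38925) = -1/38925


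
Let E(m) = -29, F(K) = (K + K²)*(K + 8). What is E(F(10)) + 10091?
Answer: 10062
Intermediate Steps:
F(K) = (8 + K)*(K + K²) (F(K) = (K + K²)*(8 + K) = (8 + K)*(K + K²))
E(F(10)) + 10091 = -29 + 10091 = 10062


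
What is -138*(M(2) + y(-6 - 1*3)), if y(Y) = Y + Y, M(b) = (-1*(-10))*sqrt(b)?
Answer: 2484 - 1380*sqrt(2) ≈ 532.38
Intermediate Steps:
M(b) = 10*sqrt(b)
y(Y) = 2*Y
-138*(M(2) + y(-6 - 1*3)) = -138*(10*sqrt(2) + 2*(-6 - 1*3)) = -138*(10*sqrt(2) + 2*(-6 - 3)) = -138*(10*sqrt(2) + 2*(-9)) = -138*(10*sqrt(2) - 18) = -138*(-18 + 10*sqrt(2)) = 2484 - 1380*sqrt(2)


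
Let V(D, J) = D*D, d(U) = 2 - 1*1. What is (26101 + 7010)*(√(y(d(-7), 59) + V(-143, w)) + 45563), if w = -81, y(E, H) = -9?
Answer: 1508636493 + 66222*√5110 ≈ 1.5134e+9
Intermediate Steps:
d(U) = 1 (d(U) = 2 - 1 = 1)
V(D, J) = D²
(26101 + 7010)*(√(y(d(-7), 59) + V(-143, w)) + 45563) = (26101 + 7010)*(√(-9 + (-143)²) + 45563) = 33111*(√(-9 + 20449) + 45563) = 33111*(√20440 + 45563) = 33111*(2*√5110 + 45563) = 33111*(45563 + 2*√5110) = 1508636493 + 66222*√5110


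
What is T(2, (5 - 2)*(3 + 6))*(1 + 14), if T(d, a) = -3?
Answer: -45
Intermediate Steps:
T(2, (5 - 2)*(3 + 6))*(1 + 14) = -3*(1 + 14) = -3*15 = -45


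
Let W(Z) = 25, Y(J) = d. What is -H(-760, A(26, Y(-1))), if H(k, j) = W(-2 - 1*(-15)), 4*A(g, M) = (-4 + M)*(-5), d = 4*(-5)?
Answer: -25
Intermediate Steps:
d = -20
Y(J) = -20
A(g, M) = 5 - 5*M/4 (A(g, M) = ((-4 + M)*(-5))/4 = (20 - 5*M)/4 = 5 - 5*M/4)
H(k, j) = 25
-H(-760, A(26, Y(-1))) = -1*25 = -25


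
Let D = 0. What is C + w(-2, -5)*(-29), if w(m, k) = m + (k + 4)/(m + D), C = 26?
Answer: 139/2 ≈ 69.500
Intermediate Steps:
w(m, k) = m + (4 + k)/m (w(m, k) = m + (k + 4)/(m + 0) = m + (4 + k)/m)
C + w(-2, -5)*(-29) = 26 + ((4 - 5 + (-2)²)/(-2))*(-29) = 26 - (4 - 5 + 4)/2*(-29) = 26 - ½*3*(-29) = 26 - 3/2*(-29) = 26 + 87/2 = 139/2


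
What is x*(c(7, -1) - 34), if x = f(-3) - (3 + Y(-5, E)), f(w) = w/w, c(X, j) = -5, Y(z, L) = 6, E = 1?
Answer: 312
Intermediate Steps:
f(w) = 1
x = -8 (x = 1 - (3 + 6) = 1 - 1*9 = 1 - 9 = -8)
x*(c(7, -1) - 34) = -8*(-5 - 34) = -8*(-39) = 312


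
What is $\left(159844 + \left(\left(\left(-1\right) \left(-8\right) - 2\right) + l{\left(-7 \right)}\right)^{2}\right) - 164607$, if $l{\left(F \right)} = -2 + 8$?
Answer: $-4619$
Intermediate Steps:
$l{\left(F \right)} = 6$
$\left(159844 + \left(\left(\left(-1\right) \left(-8\right) - 2\right) + l{\left(-7 \right)}\right)^{2}\right) - 164607 = \left(159844 + \left(\left(\left(-1\right) \left(-8\right) - 2\right) + 6\right)^{2}\right) - 164607 = \left(159844 + \left(\left(8 - 2\right) + 6\right)^{2}\right) - 164607 = \left(159844 + \left(6 + 6\right)^{2}\right) - 164607 = \left(159844 + 12^{2}\right) - 164607 = \left(159844 + 144\right) - 164607 = 159988 - 164607 = -4619$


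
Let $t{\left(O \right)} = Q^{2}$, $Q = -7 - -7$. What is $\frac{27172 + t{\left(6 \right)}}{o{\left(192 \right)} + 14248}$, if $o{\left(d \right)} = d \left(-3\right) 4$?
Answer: $\frac{6793}{2986} \approx 2.2749$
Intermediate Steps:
$Q = 0$ ($Q = -7 + 7 = 0$)
$o{\left(d \right)} = - 12 d$ ($o{\left(d \right)} = - 3 d 4 = - 12 d$)
$t{\left(O \right)} = 0$ ($t{\left(O \right)} = 0^{2} = 0$)
$\frac{27172 + t{\left(6 \right)}}{o{\left(192 \right)} + 14248} = \frac{27172 + 0}{\left(-12\right) 192 + 14248} = \frac{27172}{-2304 + 14248} = \frac{27172}{11944} = 27172 \cdot \frac{1}{11944} = \frac{6793}{2986}$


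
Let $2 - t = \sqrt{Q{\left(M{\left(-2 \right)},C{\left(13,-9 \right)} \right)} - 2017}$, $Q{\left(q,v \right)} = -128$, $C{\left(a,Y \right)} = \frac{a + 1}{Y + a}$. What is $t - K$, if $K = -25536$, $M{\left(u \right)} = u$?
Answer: $25538 - i \sqrt{2145} \approx 25538.0 - 46.314 i$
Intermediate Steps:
$C{\left(a,Y \right)} = \frac{1 + a}{Y + a}$
$t = 2 - i \sqrt{2145}$ ($t = 2 - \sqrt{-128 - 2017} = 2 - \sqrt{-2145} = 2 - i \sqrt{2145} \approx 2.0 - 46.314 i$)
$t - K = \left(2 - i \sqrt{2145}\right) - -25536 = \left(2 - i \sqrt{2145}\right) + 25536 = 25538 - i \sqrt{2145}$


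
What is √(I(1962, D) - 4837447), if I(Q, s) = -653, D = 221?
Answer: 10*I*√48381 ≈ 2199.6*I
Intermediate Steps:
√(I(1962, D) - 4837447) = √(-653 - 4837447) = √(-4838100) = 10*I*√48381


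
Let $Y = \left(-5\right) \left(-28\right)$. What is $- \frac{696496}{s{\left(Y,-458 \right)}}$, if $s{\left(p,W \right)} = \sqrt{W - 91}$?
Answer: $\frac{696496 i \sqrt{61}}{183} \approx 29726.0 i$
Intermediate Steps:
$Y = 140$
$s{\left(p,W \right)} = \sqrt{-91 + W}$
$- \frac{696496}{s{\left(Y,-458 \right)}} = - \frac{696496}{\sqrt{-91 - 458}} = - \frac{696496}{\sqrt{-549}} = - \frac{696496}{3 i \sqrt{61}} = - 696496 \left(- \frac{i \sqrt{61}}{183}\right) = \frac{696496 i \sqrt{61}}{183}$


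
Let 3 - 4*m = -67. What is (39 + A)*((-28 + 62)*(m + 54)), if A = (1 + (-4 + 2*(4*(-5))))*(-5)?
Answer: 617474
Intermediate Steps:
m = 35/2 (m = ¾ - ¼*(-67) = ¾ + 67/4 = 35/2 ≈ 17.500)
A = 215 (A = (1 + (-4 + 2*(-20)))*(-5) = (1 + (-4 - 40))*(-5) = (1 - 44)*(-5) = -43*(-5) = 215)
(39 + A)*((-28 + 62)*(m + 54)) = (39 + 215)*((-28 + 62)*(35/2 + 54)) = 254*(34*(143/2)) = 254*2431 = 617474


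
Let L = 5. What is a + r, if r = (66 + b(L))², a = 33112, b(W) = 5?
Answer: 38153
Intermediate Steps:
r = 5041 (r = (66 + 5)² = 71² = 5041)
a + r = 33112 + 5041 = 38153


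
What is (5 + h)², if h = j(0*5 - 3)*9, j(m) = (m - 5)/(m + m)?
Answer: 289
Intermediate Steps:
j(m) = (-5 + m)/(2*m) (j(m) = (-5 + m)/((2*m)) = (-5 + m)*(1/(2*m)) = (-5 + m)/(2*m))
h = 12 (h = ((-5 + (0*5 - 3))/(2*(0*5 - 3)))*9 = ((-5 + (0 - 3))/(2*(0 - 3)))*9 = ((½)*(-5 - 3)/(-3))*9 = ((½)*(-⅓)*(-8))*9 = (4/3)*9 = 12)
(5 + h)² = (5 + 12)² = 17² = 289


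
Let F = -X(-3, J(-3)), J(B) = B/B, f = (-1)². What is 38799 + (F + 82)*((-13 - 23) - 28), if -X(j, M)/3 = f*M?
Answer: 33359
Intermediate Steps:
f = 1
J(B) = 1
X(j, M) = -3*M
F = 3 (F = -(-3) = -1*(-3) = 3)
38799 + (F + 82)*((-13 - 23) - 28) = 38799 + (3 + 82)*((-13 - 23) - 28) = 38799 + 85*(-36 - 28) = 38799 + 85*(-64) = 38799 - 5440 = 33359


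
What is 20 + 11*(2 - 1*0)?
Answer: 42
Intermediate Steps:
20 + 11*(2 - 1*0) = 20 + 11*(2 + 0) = 20 + 11*2 = 20 + 22 = 42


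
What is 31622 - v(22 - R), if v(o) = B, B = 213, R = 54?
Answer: 31409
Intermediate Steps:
v(o) = 213
31622 - v(22 - R) = 31622 - 1*213 = 31622 - 213 = 31409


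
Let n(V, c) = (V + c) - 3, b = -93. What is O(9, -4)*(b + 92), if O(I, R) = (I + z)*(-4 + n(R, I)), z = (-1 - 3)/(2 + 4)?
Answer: 50/3 ≈ 16.667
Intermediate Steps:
n(V, c) = -3 + V + c
z = -2/3 (z = -4/6 = -4*1/6 = -2/3 ≈ -0.66667)
O(I, R) = (-2/3 + I)*(-7 + I + R) (O(I, R) = (I - 2/3)*(-4 + (-3 + R + I)) = (-2/3 + I)*(-4 + (-3 + I + R)) = (-2/3 + I)*(-7 + I + R))
O(9, -4)*(b + 92) = (14/3 - 14/3*9 - 2/3*(-4) + 9*(-3 + 9 - 4))*(-93 + 92) = (14/3 - 42 + 8/3 + 9*2)*(-1) = (14/3 - 42 + 8/3 + 18)*(-1) = -50/3*(-1) = 50/3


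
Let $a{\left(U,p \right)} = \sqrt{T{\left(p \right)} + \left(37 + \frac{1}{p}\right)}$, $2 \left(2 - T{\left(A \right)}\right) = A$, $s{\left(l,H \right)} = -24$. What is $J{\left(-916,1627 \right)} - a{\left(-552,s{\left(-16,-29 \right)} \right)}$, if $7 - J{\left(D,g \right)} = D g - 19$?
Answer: $1490358 - \frac{\sqrt{7338}}{12} \approx 1.4904 \cdot 10^{6}$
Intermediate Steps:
$T{\left(A \right)} = 2 - \frac{A}{2}$
$J{\left(D,g \right)} = 26 - D g$ ($J{\left(D,g \right)} = 7 - \left(D g - 19\right) = 7 - \left(-19 + D g\right) = 26 - D g$)
$a{\left(U,p \right)} = \sqrt{39 + \frac{1}{p} - \frac{p}{2}}$ ($a{\left(U,p \right)} = \sqrt{\left(2 - \frac{p}{2}\right) + \left(37 + \frac{1}{p}\right)} = \sqrt{39 + \frac{1}{p} - \frac{p}{2}}$)
$J{\left(-916,1627 \right)} - a{\left(-552,s{\left(-16,-29 \right)} \right)} = \left(26 - \left(-916\right) 1627\right) - \frac{\sqrt{156 - -48 + \frac{4}{-24}}}{2} = \left(26 + 1490332\right) - \frac{\sqrt{156 + 48 + 4 \left(- \frac{1}{24}\right)}}{2} = 1490358 - \frac{\sqrt{156 + 48 - \frac{1}{6}}}{2} = 1490358 - \frac{\sqrt{\frac{1223}{6}}}{2} = 1490358 - \frac{\frac{1}{6} \sqrt{7338}}{2} = 1490358 - \frac{\sqrt{7338}}{12}$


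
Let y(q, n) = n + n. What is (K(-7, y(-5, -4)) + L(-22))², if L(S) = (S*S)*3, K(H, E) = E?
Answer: 2085136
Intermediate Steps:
y(q, n) = 2*n
L(S) = 3*S² (L(S) = S²*3 = 3*S²)
(K(-7, y(-5, -4)) + L(-22))² = (2*(-4) + 3*(-22)²)² = (-8 + 3*484)² = (-8 + 1452)² = 1444² = 2085136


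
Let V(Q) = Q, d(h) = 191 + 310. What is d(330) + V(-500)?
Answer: 1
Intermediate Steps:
d(h) = 501
d(330) + V(-500) = 501 - 500 = 1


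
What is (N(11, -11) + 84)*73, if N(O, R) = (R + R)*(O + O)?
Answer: -29200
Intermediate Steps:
N(O, R) = 4*O*R (N(O, R) = (2*R)*(2*O) = 4*O*R)
(N(11, -11) + 84)*73 = (4*11*(-11) + 84)*73 = (-484 + 84)*73 = -400*73 = -29200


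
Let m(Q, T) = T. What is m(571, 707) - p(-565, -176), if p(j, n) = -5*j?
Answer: -2118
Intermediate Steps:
m(571, 707) - p(-565, -176) = 707 - (-5)*(-565) = 707 - 1*2825 = 707 - 2825 = -2118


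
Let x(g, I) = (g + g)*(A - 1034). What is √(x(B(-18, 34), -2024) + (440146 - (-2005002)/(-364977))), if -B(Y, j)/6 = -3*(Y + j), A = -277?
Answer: 2*I*√129506129673286/40553 ≈ 561.24*I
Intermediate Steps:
B(Y, j) = 18*Y + 18*j (B(Y, j) = -(-18)*(Y + j) = -6*(-3*Y - 3*j) = 18*Y + 18*j)
x(g, I) = -2622*g (x(g, I) = (g + g)*(-277 - 1034) = (2*g)*(-1311) = -2622*g)
√(x(B(-18, 34), -2024) + (440146 - (-2005002)/(-364977))) = √(-2622*(18*(-18) + 18*34) + (440146 - (-2005002)/(-364977))) = √(-2622*(-324 + 612) + (440146 - (-2005002)*(-1)/364977)) = √(-2622*288 + (440146 - 1*222778/40553)) = √(-755136 + (440146 - 222778/40553)) = √(-755136 + 17849017960/40553) = √(-12774012248/40553) = 2*I*√129506129673286/40553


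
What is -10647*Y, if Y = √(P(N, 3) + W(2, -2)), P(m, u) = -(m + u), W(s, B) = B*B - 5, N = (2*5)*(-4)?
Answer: -63882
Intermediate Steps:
N = -40 (N = 10*(-4) = -40)
W(s, B) = -5 + B² (W(s, B) = B² - 5 = -5 + B²)
P(m, u) = -m - u
Y = 6 (Y = √((-1*(-40) - 1*3) + (-5 + (-2)²)) = √((40 - 3) + (-5 + 4)) = √(37 - 1) = √36 = 6)
-10647*Y = -10647*6 = -63882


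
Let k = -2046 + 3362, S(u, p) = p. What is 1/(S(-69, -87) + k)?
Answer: 1/1229 ≈ 0.00081367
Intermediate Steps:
k = 1316
1/(S(-69, -87) + k) = 1/(-87 + 1316) = 1/1229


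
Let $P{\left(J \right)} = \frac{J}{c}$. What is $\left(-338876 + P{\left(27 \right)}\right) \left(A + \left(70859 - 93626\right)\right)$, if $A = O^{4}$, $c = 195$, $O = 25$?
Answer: $- \frac{8102782783798}{65} \approx -1.2466 \cdot 10^{11}$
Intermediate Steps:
$A = 390625$ ($A = 25^{4} = 390625$)
$P{\left(J \right)} = \frac{J}{195}$
$\left(-338876 + P{\left(27 \right)}\right) \left(A + \left(70859 - 93626\right)\right) = \left(-338876 + \frac{1}{195} \cdot 27\right) \left(390625 + \left(70859 - 93626\right)\right) = \left(-338876 + \frac{9}{65}\right) \left(390625 - 22767\right) = \left(- \frac{22026931}{65}\right) 367858 = - \frac{8102782783798}{65}$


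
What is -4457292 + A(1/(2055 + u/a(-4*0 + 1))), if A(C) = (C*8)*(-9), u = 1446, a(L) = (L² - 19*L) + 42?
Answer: -37713147900/8461 ≈ -4.4573e+6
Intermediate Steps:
a(L) = 42 + L² - 19*L
A(C) = -72*C (A(C) = (8*C)*(-9) = -72*C)
-4457292 + A(1/(2055 + u/a(-4*0 + 1))) = -4457292 - 72/(2055 + 1446/(42 + (-4*0 + 1)² - 19*(-4*0 + 1))) = -4457292 - 72/(2055 + 1446/(42 + (0 + 1)² - 19*(0 + 1))) = -4457292 - 72/(2055 + 1446/(42 + 1² - 19*1)) = -4457292 - 72/(2055 + 1446/(42 + 1 - 19)) = -4457292 - 72/(2055 + 1446/24) = -4457292 - 72/(2055 + 1446*(1/24)) = -4457292 - 72/(2055 + 241/4) = -4457292 - 72/8461/4 = -4457292 - 72*4/8461 = -4457292 - 288/8461 = -37713147900/8461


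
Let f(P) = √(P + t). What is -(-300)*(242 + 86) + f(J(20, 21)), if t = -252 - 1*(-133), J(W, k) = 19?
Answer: 98400 + 10*I ≈ 98400.0 + 10.0*I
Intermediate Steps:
t = -119 (t = -252 + 133 = -119)
f(P) = √(-119 + P) (f(P) = √(P - 119) = √(-119 + P))
-(-300)*(242 + 86) + f(J(20, 21)) = -(-300)*(242 + 86) + √(-119 + 19) = -(-300)*328 + √(-100) = -1*(-98400) + 10*I = 98400 + 10*I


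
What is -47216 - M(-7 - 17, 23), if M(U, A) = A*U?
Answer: -46664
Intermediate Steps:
-47216 - M(-7 - 17, 23) = -47216 - 23*(-7 - 17) = -47216 - 23*(-24) = -47216 - 1*(-552) = -47216 + 552 = -46664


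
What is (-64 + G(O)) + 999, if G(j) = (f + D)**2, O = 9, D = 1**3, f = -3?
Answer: 939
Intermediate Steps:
D = 1
G(j) = 4 (G(j) = (-3 + 1)**2 = (-2)**2 = 4)
(-64 + G(O)) + 999 = (-64 + 4) + 999 = -60 + 999 = 939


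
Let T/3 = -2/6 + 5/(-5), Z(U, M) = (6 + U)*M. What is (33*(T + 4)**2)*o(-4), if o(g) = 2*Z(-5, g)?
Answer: 0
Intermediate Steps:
Z(U, M) = M*(6 + U)
T = -4 (T = 3*(-2/6 + 5/(-5)) = 3*(-2*1/6 + 5*(-1/5)) = 3*(-1/3 - 1) = 3*(-4/3) = -4)
o(g) = 2*g (o(g) = 2*(g*(6 - 5)) = 2*(g*1) = 2*g)
(33*(T + 4)**2)*o(-4) = (33*(-4 + 4)**2)*(2*(-4)) = (33*0**2)*(-8) = (33*0)*(-8) = 0*(-8) = 0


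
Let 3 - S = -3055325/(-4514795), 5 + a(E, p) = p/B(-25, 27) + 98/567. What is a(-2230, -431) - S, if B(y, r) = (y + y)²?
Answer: -1338972554149/182849197500 ≈ -7.3228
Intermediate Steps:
B(y, r) = 4*y² (B(y, r) = (2*y)² = 4*y²)
a(E, p) = -391/81 + p/2500 (a(E, p) = -5 + (p/((4*(-25)²)) + 98/567) = -5 + (p/((4*625)) + 98*(1/567)) = -5 + (p/2500 + 14/81) = -5 + (14/81 + p/2500) = -391/81 + p/2500)
S = 2097812/902959 (S = 3 - (-3055325)/(-4514795) = 3 - (-3055325)*(-1)/4514795 = 3 - 1*611065/902959 = 3 - 611065/902959 = 2097812/902959 ≈ 2.3233)
a(-2230, -431) - S = (-391/81 + (1/2500)*(-431)) - 1*2097812/902959 = (-391/81 - 431/2500) - 2097812/902959 = -1012411/202500 - 2097812/902959 = -1338972554149/182849197500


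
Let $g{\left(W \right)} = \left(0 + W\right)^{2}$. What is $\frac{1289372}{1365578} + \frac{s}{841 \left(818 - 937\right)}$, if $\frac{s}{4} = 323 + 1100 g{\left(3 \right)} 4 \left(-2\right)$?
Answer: $\frac{279944922006}{68332840331} \approx 4.0968$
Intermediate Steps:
$g{\left(W \right)} = W^{2}$
$s = -315508$ ($s = 4 \left(323 + 1100 \cdot 3^{2} \cdot 4 \left(-2\right)\right) = 4 \left(323 + 1100 \cdot 9 \cdot 4 \left(-2\right)\right) = 4 \left(323 + 1100 \cdot 36 \left(-2\right)\right) = 4 \left(323 + 1100 \left(-72\right)\right) = 4 \left(323 - 79200\right) = 4 \left(-78877\right) = -315508$)
$\frac{1289372}{1365578} + \frac{s}{841 \left(818 - 937\right)} = \frac{1289372}{1365578} - \frac{315508}{841 \left(818 - 937\right)} = 1289372 \cdot \frac{1}{1365578} - \frac{315508}{841 \left(-119\right)} = \frac{644686}{682789} - \frac{315508}{-100079} = \frac{644686}{682789} - - \frac{315508}{100079} = \frac{644686}{682789} + \frac{315508}{100079} = \frac{279944922006}{68332840331}$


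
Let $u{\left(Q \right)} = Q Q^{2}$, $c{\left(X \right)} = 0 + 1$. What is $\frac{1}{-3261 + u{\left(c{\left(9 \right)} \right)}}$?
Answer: $- \frac{1}{3260} \approx -0.00030675$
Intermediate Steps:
$c{\left(X \right)} = 1$
$u{\left(Q \right)} = Q^{3}$
$\frac{1}{-3261 + u{\left(c{\left(9 \right)} \right)}} = \frac{1}{-3261 + 1^{3}} = \frac{1}{-3261 + 1} = \frac{1}{-3260} = - \frac{1}{3260}$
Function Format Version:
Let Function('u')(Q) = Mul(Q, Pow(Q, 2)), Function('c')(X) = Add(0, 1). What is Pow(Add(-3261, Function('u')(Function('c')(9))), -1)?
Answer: Rational(-1, 3260) ≈ -0.00030675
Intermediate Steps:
Function('c')(X) = 1
Function('u')(Q) = Pow(Q, 3)
Pow(Add(-3261, Function('u')(Function('c')(9))), -1) = Pow(Add(-3261, Pow(1, 3)), -1) = Pow(Add(-3261, 1), -1) = Pow(-3260, -1) = Rational(-1, 3260)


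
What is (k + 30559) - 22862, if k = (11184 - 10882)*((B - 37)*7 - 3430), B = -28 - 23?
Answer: -1214195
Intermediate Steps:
B = -51
k = -1221892 (k = (11184 - 10882)*((-51 - 37)*7 - 3430) = 302*(-88*7 - 3430) = 302*(-616 - 3430) = 302*(-4046) = -1221892)
(k + 30559) - 22862 = (-1221892 + 30559) - 22862 = -1191333 - 22862 = -1214195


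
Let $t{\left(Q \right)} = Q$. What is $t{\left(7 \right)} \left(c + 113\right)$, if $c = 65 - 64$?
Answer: $798$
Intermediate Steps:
$c = 1$ ($c = 65 - 64 = 1$)
$t{\left(7 \right)} \left(c + 113\right) = 7 \left(1 + 113\right) = 7 \cdot 114 = 798$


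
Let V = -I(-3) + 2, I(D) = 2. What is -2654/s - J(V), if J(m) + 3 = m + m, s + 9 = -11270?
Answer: 36491/11279 ≈ 3.2353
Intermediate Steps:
s = -11279 (s = -9 - 11270 = -11279)
V = 0 (V = -1*2 + 2 = -2 + 2 = 0)
J(m) = -3 + 2*m (J(m) = -3 + (m + m) = -3 + 2*m)
-2654/s - J(V) = -2654/(-11279) - (-3 + 2*0) = -2654*(-1/11279) - (-3 + 0) = 2654/11279 - 1*(-3) = 2654/11279 + 3 = 36491/11279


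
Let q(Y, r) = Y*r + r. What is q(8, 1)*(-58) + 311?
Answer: -211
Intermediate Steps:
q(Y, r) = r + Y*r
q(8, 1)*(-58) + 311 = (1*(1 + 8))*(-58) + 311 = (1*9)*(-58) + 311 = 9*(-58) + 311 = -522 + 311 = -211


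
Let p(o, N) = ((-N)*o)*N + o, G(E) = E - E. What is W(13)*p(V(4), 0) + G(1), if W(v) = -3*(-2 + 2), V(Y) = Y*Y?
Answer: 0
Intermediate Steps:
V(Y) = Y²
G(E) = 0
p(o, N) = o - o*N² (p(o, N) = (-N*o)*N + o = -o*N² + o = o - o*N²)
W(v) = 0 (W(v) = -3*0 = 0)
W(13)*p(V(4), 0) + G(1) = 0*(4²*(1 - 1*0²)) + 0 = 0*(16*(1 - 1*0)) + 0 = 0*(16*(1 + 0)) + 0 = 0*(16*1) + 0 = 0*16 + 0 = 0 + 0 = 0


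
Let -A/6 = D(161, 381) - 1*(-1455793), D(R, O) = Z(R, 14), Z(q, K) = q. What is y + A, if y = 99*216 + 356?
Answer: -8713984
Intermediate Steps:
D(R, O) = R
A = -8735724 (A = -6*(161 - 1*(-1455793)) = -6*(161 + 1455793) = -6*1455954 = -8735724)
y = 21740 (y = 21384 + 356 = 21740)
y + A = 21740 - 8735724 = -8713984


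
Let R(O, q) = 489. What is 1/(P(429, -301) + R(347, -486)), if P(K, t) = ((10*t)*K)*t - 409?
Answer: 1/388678370 ≈ 2.5728e-9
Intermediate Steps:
P(K, t) = -409 + 10*K*t² (P(K, t) = (10*K*t)*t - 409 = 10*K*t² - 409 = -409 + 10*K*t²)
1/(P(429, -301) + R(347, -486)) = 1/((-409 + 10*429*(-301)²) + 489) = 1/((-409 + 10*429*90601) + 489) = 1/((-409 + 388678290) + 489) = 1/(388677881 + 489) = 1/388678370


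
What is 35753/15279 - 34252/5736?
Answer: -8840475/2434454 ≈ -3.6314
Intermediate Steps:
35753/15279 - 34252/5736 = 35753*(1/15279) - 34252*1/5736 = 35753/15279 - 8563/1434 = -8840475/2434454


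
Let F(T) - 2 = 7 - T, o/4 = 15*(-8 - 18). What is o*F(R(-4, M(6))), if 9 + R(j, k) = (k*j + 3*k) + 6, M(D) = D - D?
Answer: -18720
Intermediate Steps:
M(D) = 0
R(j, k) = -3 + 3*k + j*k (R(j, k) = -9 + ((k*j + 3*k) + 6) = -9 + ((j*k + 3*k) + 6) = -9 + ((3*k + j*k) + 6) = -9 + (6 + 3*k + j*k) = -3 + 3*k + j*k)
o = -1560 (o = 4*(15*(-8 - 18)) = 4*(15*(-26)) = 4*(-390) = -1560)
F(T) = 9 - T (F(T) = 2 + (7 - T) = 9 - T)
o*F(R(-4, M(6))) = -1560*(9 - (-3 + 3*0 - 4*0)) = -1560*(9 - (-3 + 0 + 0)) = -1560*(9 - 1*(-3)) = -1560*(9 + 3) = -1560*12 = -18720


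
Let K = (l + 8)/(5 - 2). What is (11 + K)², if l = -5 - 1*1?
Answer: 1225/9 ≈ 136.11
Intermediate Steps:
l = -6 (l = -5 - 1 = -6)
K = ⅔ (K = (-6 + 8)/(5 - 2) = 2/3 = 2*(⅓) = ⅔ ≈ 0.66667)
(11 + K)² = (11 + ⅔)² = (35/3)² = 1225/9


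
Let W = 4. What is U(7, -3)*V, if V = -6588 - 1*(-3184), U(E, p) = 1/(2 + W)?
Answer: -1702/3 ≈ -567.33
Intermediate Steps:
U(E, p) = ⅙ (U(E, p) = 1/(2 + 4) = 1/6 = ⅙)
V = -3404 (V = -6588 + 3184 = -3404)
U(7, -3)*V = (⅙)*(-3404) = -1702/3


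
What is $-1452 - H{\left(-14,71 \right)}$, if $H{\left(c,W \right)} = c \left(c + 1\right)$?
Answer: $-1634$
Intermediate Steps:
$H{\left(c,W \right)} = c \left(1 + c\right)$
$-1452 - H{\left(-14,71 \right)} = -1452 - - 14 \left(1 - 14\right) = -1452 - \left(-14\right) \left(-13\right) = -1452 - 182 = -1634$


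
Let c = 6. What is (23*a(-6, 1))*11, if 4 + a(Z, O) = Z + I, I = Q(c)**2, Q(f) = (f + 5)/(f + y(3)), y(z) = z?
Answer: -174317/81 ≈ -2152.1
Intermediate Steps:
Q(f) = (5 + f)/(3 + f) (Q(f) = (f + 5)/(f + 3) = (5 + f)/(3 + f))
I = 121/81 (I = ((5 + 6)/(3 + 6))**2 = (11/9)**2 = 121/81 ≈ 1.4938)
a(Z, O) = -203/81 + Z (a(Z, O) = -4 + (Z + 121/81) = -4 + (121/81 + Z) = -203/81 + Z)
(23*a(-6, 1))*11 = (23*(-203/81 - 6))*11 = (23*(-689/81))*11 = -15847/81*11 = -174317/81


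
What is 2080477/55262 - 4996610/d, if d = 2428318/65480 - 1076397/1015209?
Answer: -3058419357007396594691/22056609812765054 ≈ -1.3866e+5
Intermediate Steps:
d = 399127968817/11079314220 (d = 2428318*(1/65480) - 1076397*1/1015209 = 1214159/32740 - 358799/338403 = 399127968817/11079314220 ≈ 36.025)
2080477/55262 - 4996610/d = 2080477/55262 - 4996610/399127968817/11079314220 = 2080477*(1/55262) - 4996610*11079314220/399127968817 = 2080477/55262 - 55359012224794200/399127968817 = -3058419357007396594691/22056609812765054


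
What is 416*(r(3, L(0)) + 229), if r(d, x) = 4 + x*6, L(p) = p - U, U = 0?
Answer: 96928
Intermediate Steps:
L(p) = p (L(p) = p - 1*0 = p + 0 = p)
r(d, x) = 4 + 6*x
416*(r(3, L(0)) + 229) = 416*((4 + 6*0) + 229) = 416*((4 + 0) + 229) = 416*(4 + 229) = 416*233 = 96928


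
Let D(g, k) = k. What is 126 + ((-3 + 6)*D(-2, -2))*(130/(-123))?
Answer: 5426/41 ≈ 132.34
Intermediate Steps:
126 + ((-3 + 6)*D(-2, -2))*(130/(-123)) = 126 + ((-3 + 6)*(-2))*(130/(-123)) = 126 + (3*(-2))*(130*(-1/123)) = 126 - 6*(-130/123) = 126 + 260/41 = 5426/41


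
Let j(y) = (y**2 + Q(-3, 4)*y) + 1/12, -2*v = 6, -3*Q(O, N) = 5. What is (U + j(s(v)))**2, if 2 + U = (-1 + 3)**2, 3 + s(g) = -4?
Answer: 63001/16 ≈ 3937.6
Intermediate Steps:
Q(O, N) = -5/3 (Q(O, N) = -1/3*5 = -5/3)
v = -3 (v = -1/2*6 = -3)
s(g) = -7 (s(g) = -3 - 4 = -7)
j(y) = 1/12 + y**2 - 5*y/3 (j(y) = (y**2 - 5*y/3) + 1/12 = 1/12 + y**2 - 5*y/3)
U = 2 (U = -2 + (-1 + 3)**2 = -2 + 2**2 = -2 + 4 = 2)
(U + j(s(v)))**2 = (2 + (1/12 + (-7)**2 - 5/3*(-7)))**2 = (2 + (1/12 + 49 + 35/3))**2 = (2 + 243/4)**2 = (251/4)**2 = 63001/16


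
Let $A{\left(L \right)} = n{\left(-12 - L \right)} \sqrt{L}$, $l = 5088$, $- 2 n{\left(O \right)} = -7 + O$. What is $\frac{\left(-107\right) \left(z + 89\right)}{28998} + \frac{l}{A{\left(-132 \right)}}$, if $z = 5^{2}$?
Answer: $- \frac{2033}{4833} + \frac{1696 i \sqrt{33}}{1243} \approx -0.42065 + 7.8381 i$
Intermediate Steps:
$n{\left(O \right)} = \frac{7}{2} - \frac{O}{2}$ ($n{\left(O \right)} = - \frac{-7 + O}{2} = \frac{7}{2} - \frac{O}{2}$)
$z = 25$
$A{\left(L \right)} = \sqrt{L} \left(\frac{19}{2} + \frac{L}{2}\right)$ ($A{\left(L \right)} = \left(\frac{7}{2} - \frac{-12 - L}{2}\right) \sqrt{L} = \left(\frac{7}{2} + \left(6 + \frac{L}{2}\right)\right) \sqrt{L} = \left(\frac{19}{2} + \frac{L}{2}\right) \sqrt{L} = \sqrt{L} \left(\frac{19}{2} + \frac{L}{2}\right)$)
$\frac{\left(-107\right) \left(z + 89\right)}{28998} + \frac{l}{A{\left(-132 \right)}} = \frac{\left(-107\right) \left(25 + 89\right)}{28998} + \frac{5088}{\frac{1}{2} \sqrt{-132} \left(19 - 132\right)} = \left(-107\right) 114 \cdot \frac{1}{28998} + \frac{5088}{\frac{1}{2} \cdot 2 i \sqrt{33} \left(-113\right)} = \left(-12198\right) \frac{1}{28998} + \frac{5088}{\left(-113\right) i \sqrt{33}} = - \frac{2033}{4833} + 5088 \frac{i \sqrt{33}}{3729} = - \frac{2033}{4833} + \frac{1696 i \sqrt{33}}{1243}$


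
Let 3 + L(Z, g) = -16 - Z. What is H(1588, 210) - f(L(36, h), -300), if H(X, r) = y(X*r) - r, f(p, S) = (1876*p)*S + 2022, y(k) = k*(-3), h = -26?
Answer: -31956672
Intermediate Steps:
L(Z, g) = -19 - Z (L(Z, g) = -3 + (-16 - Z) = -19 - Z)
y(k) = -3*k
f(p, S) = 2022 + 1876*S*p (f(p, S) = 1876*S*p + 2022 = 2022 + 1876*S*p)
H(X, r) = -r - 3*X*r (H(X, r) = -3*X*r - r = -r - 3*X*r)
H(1588, 210) - f(L(36, h), -300) = 210*(-1 - 3*1588) - (2022 + 1876*(-300)*(-19 - 1*36)) = 210*(-1 - 4764) - (2022 + 1876*(-300)*(-19 - 36)) = 210*(-4765) - (2022 + 1876*(-300)*(-55)) = -1000650 - (2022 + 30954000) = -1000650 - 1*30956022 = -1000650 - 30956022 = -31956672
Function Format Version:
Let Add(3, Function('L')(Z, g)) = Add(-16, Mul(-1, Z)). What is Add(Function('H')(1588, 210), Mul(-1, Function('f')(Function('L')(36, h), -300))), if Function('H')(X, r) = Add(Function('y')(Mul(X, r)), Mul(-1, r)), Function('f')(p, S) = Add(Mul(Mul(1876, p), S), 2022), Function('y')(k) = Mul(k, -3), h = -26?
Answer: -31956672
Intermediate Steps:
Function('L')(Z, g) = Add(-19, Mul(-1, Z)) (Function('L')(Z, g) = Add(-3, Add(-16, Mul(-1, Z))) = Add(-19, Mul(-1, Z)))
Function('y')(k) = Mul(-3, k)
Function('f')(p, S) = Add(2022, Mul(1876, S, p)) (Function('f')(p, S) = Add(Mul(1876, S, p), 2022) = Add(2022, Mul(1876, S, p)))
Function('H')(X, r) = Add(Mul(-1, r), Mul(-3, X, r)) (Function('H')(X, r) = Add(Mul(-3, Mul(X, r)), Mul(-1, r)) = Add(Mul(-3, X, r), Mul(-1, r)) = Add(Mul(-1, r), Mul(-3, X, r)))
Add(Function('H')(1588, 210), Mul(-1, Function('f')(Function('L')(36, h), -300))) = Add(Mul(210, Add(-1, Mul(-3, 1588))), Mul(-1, Add(2022, Mul(1876, -300, Add(-19, Mul(-1, 36)))))) = Add(Mul(210, Add(-1, -4764)), Mul(-1, Add(2022, Mul(1876, -300, Add(-19, -36))))) = Add(Mul(210, -4765), Mul(-1, Add(2022, Mul(1876, -300, -55)))) = Add(-1000650, Mul(-1, Add(2022, 30954000))) = Add(-1000650, Mul(-1, 30956022)) = Add(-1000650, -30956022) = -31956672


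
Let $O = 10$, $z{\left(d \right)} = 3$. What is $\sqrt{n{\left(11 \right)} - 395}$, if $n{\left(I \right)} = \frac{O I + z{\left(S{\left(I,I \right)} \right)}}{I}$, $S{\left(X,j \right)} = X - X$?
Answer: $\frac{46 i \sqrt{22}}{11} \approx 19.614 i$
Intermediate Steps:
$S{\left(X,j \right)} = 0$
$n{\left(I \right)} = \frac{3 + 10 I}{I}$ ($n{\left(I \right)} = \frac{10 I + 3}{I} = \frac{3 + 10 I}{I}$)
$\sqrt{n{\left(11 \right)} - 395} = \sqrt{\left(10 + \frac{3}{11}\right) - 395} = \sqrt{\frac{113}{11} - 395} = \sqrt{- \frac{4232}{11}} = \frac{46 i \sqrt{22}}{11}$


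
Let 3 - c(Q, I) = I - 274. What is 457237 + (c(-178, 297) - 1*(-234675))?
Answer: 691892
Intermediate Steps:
c(Q, I) = 277 - I (c(Q, I) = 3 - (I - 274) = 3 - (-274 + I) = 3 + (274 - I) = 277 - I)
457237 + (c(-178, 297) - 1*(-234675)) = 457237 + ((277 - 1*297) - 1*(-234675)) = 457237 + ((277 - 297) + 234675) = 457237 + (-20 + 234675) = 457237 + 234655 = 691892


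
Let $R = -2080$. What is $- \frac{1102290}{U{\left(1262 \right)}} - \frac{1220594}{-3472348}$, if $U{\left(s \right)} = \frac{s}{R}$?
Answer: $\frac{1990318313095807}{1095525794} \approx 1.8168 \cdot 10^{6}$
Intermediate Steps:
$U{\left(s \right)} = - \frac{s}{2080}$ ($U{\left(s \right)} = \frac{s}{-2080} = s \left(- \frac{1}{2080}\right) = - \frac{s}{2080}$)
$- \frac{1102290}{U{\left(1262 \right)}} - \frac{1220594}{-3472348} = - \frac{1102290}{\left(- \frac{1}{2080}\right) 1262} - \frac{1220594}{-3472348} = - \frac{1102290}{- \frac{631}{1040}} - - \frac{610297}{1736174} = \left(-1102290\right) \left(- \frac{1040}{631}\right) + \frac{610297}{1736174} = \frac{1146381600}{631} + \frac{610297}{1736174} = \frac{1990318313095807}{1095525794}$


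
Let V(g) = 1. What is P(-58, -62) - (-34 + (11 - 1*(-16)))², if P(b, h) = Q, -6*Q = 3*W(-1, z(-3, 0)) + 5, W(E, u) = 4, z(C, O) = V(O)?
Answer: -311/6 ≈ -51.833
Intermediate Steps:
z(C, O) = 1
Q = -17/6 (Q = -(3*4 + 5)/6 = -(12 + 5)/6 = -⅙*17 = -17/6 ≈ -2.8333)
P(b, h) = -17/6
P(-58, -62) - (-34 + (11 - 1*(-16)))² = -17/6 - (-34 + (11 - 1*(-16)))² = -17/6 - (-34 + (11 + 16))² = -17/6 - (-34 + 27)² = -17/6 - 1*(-7)² = -17/6 - 1*49 = -17/6 - 49 = -311/6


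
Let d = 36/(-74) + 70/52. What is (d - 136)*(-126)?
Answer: 8190315/481 ≈ 17028.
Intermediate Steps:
d = 827/962 (d = 36*(-1/74) + 70*(1/52) = -18/37 + 35/26 = 827/962 ≈ 0.85967)
(d - 136)*(-126) = (827/962 - 136)*(-126) = -130005/962*(-126) = 8190315/481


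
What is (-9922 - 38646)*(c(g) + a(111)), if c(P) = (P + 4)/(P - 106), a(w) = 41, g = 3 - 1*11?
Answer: -113600552/57 ≈ -1.9930e+6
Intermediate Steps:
g = -8 (g = 3 - 11 = -8)
c(P) = (4 + P)/(-106 + P)
(-9922 - 38646)*(c(g) + a(111)) = (-9922 - 38646)*((4 - 8)/(-106 - 8) + 41) = -48568*(-4/(-114) + 41) = -48568*(-1/114*(-4) + 41) = -48568*(2/57 + 41) = -48568*2339/57 = -113600552/57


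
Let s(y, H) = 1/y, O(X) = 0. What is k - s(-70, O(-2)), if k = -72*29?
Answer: -146159/70 ≈ -2088.0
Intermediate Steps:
k = -2088
k - s(-70, O(-2)) = -2088 - 1/(-70) = -2088 - 1*(-1/70) = -2088 + 1/70 = -146159/70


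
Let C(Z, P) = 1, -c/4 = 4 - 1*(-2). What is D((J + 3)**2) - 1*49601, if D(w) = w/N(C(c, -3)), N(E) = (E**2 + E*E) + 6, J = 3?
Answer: -99193/2 ≈ -49597.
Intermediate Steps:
c = -24 (c = -4*(4 - 1*(-2)) = -4*(4 + 2) = -4*6 = -24)
N(E) = 6 + 2*E**2 (N(E) = (E**2 + E**2) + 6 = 2*E**2 + 6 = 6 + 2*E**2)
D(w) = w/8 (D(w) = w/(6 + 2*1**2) = w/(6 + 2*1) = w/(6 + 2) = w/8)
D((J + 3)**2) - 1*49601 = (3 + 3)**2/8 - 1*49601 = (1/8)*6**2 - 49601 = (1/8)*36 - 49601 = 9/2 - 49601 = -99193/2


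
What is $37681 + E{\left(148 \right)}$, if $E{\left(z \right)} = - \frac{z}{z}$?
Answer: $37680$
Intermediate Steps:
$E{\left(z \right)} = -1$ ($E{\left(z \right)} = \left(-1\right) 1 = -1$)
$37681 + E{\left(148 \right)} = 37681 - 1 = 37680$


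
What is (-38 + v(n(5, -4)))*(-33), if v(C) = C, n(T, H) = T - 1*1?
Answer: 1122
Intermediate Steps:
n(T, H) = -1 + T (n(T, H) = T - 1 = -1 + T)
(-38 + v(n(5, -4)))*(-33) = (-38 + (-1 + 5))*(-33) = (-38 + 4)*(-33) = -34*(-33) = 1122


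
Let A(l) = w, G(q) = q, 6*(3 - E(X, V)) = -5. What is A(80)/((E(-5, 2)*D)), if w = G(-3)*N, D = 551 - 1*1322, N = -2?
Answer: -12/5911 ≈ -0.0020301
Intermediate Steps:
E(X, V) = 23/6 (E(X, V) = 3 - ⅙*(-5) = 3 + ⅚ = 23/6)
D = -771 (D = 551 - 1322 = -771)
w = 6 (w = -3*(-2) = 6)
A(l) = 6
A(80)/((E(-5, 2)*D)) = 6/(((23/6)*(-771))) = 6/(-5911/2) = 6*(-2/5911) = -12/5911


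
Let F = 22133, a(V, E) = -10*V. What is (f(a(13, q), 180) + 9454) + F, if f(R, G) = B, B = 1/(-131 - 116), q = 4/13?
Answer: 7801988/247 ≈ 31587.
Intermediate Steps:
q = 4/13 (q = 4*(1/13) = 4/13 ≈ 0.30769)
B = -1/247 (B = 1/(-247) = -1/247 ≈ -0.0040486)
f(R, G) = -1/247
(f(a(13, q), 180) + 9454) + F = (-1/247 + 9454) + 22133 = 2335137/247 + 22133 = 7801988/247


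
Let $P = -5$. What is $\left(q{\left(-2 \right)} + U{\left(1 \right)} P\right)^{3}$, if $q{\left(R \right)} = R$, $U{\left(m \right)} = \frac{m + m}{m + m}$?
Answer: $-343$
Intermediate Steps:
$U{\left(m \right)} = 1$ ($U{\left(m \right)} = \frac{2 m}{2 m} = 2 m \frac{1}{2 m} = 1$)
$\left(q{\left(-2 \right)} + U{\left(1 \right)} P\right)^{3} = \left(-2 + 1 \left(-5\right)\right)^{3} = \left(-2 - 5\right)^{3} = \left(-7\right)^{3} = -343$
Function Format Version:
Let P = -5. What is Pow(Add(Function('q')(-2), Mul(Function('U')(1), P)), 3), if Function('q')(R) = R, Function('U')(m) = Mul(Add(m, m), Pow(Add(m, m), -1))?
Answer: -343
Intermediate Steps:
Function('U')(m) = 1 (Function('U')(m) = Mul(Mul(2, m), Pow(Mul(2, m), -1)) = Mul(Mul(2, m), Mul(Rational(1, 2), Pow(m, -1))) = 1)
Pow(Add(Function('q')(-2), Mul(Function('U')(1), P)), 3) = Pow(Add(-2, Mul(1, -5)), 3) = Pow(Add(-2, -5), 3) = Pow(-7, 3) = -343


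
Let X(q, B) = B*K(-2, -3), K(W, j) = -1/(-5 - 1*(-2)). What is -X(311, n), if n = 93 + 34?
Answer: -127/3 ≈ -42.333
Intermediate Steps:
n = 127
K(W, j) = 1/3 (K(W, j) = -1/(-5 + 2) = -1/(-3) = -1*(-1/3) = 1/3)
X(q, B) = B/3 (X(q, B) = B*(1/3) = B/3)
-X(311, n) = -127/3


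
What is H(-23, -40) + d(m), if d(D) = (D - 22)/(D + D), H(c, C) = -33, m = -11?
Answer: -63/2 ≈ -31.500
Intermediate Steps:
d(D) = (-22 + D)/(2*D) (d(D) = (-22 + D)/((2*D)) = (-22 + D)*(1/(2*D)) = (-22 + D)/(2*D))
H(-23, -40) + d(m) = -33 + (½)*(-22 - 11)/(-11) = -33 + (½)*(-1/11)*(-33) = -33 + 3/2 = -63/2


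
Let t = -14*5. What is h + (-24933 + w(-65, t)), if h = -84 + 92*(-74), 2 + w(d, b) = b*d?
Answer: -27277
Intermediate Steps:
t = -70
w(d, b) = -2 + b*d
h = -6892 (h = -84 - 6808 = -6892)
h + (-24933 + w(-65, t)) = -6892 + (-24933 + (-2 - 70*(-65))) = -6892 + (-24933 + (-2 + 4550)) = -6892 + (-24933 + 4548) = -6892 - 20385 = -27277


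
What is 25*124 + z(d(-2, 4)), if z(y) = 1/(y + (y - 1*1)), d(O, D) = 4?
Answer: 21701/7 ≈ 3100.1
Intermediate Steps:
z(y) = 1/(-1 + 2*y) (z(y) = 1/(y + (y - 1)) = 1/(y + (-1 + y)) = 1/(-1 + 2*y))
25*124 + z(d(-2, 4)) = 25*124 + 1/(-1 + 2*4) = 3100 + 1/(-1 + 8) = 3100 + 1/7 = 3100 + ⅐ = 21701/7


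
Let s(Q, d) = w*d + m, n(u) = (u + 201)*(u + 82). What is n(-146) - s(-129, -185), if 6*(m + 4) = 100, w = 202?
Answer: 101512/3 ≈ 33837.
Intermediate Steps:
m = 38/3 (m = -4 + (⅙)*100 = -4 + 50/3 = 38/3 ≈ 12.667)
n(u) = (82 + u)*(201 + u) (n(u) = (201 + u)*(82 + u) = (82 + u)*(201 + u))
s(Q, d) = 38/3 + 202*d (s(Q, d) = 202*d + 38/3 = 38/3 + 202*d)
n(-146) - s(-129, -185) = (16482 + (-146)² + 283*(-146)) - (38/3 + 202*(-185)) = (16482 + 21316 - 41318) - (38/3 - 37370) = -3520 - 1*(-112072/3) = -3520 + 112072/3 = 101512/3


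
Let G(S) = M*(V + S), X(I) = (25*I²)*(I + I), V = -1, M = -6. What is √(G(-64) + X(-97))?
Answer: 2*I*√11408315 ≈ 6755.2*I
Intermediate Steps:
X(I) = 50*I³ (X(I) = (25*I²)*(2*I) = 50*I³)
G(S) = 6 - 6*S (G(S) = -6*(-1 + S) = 6 - 6*S)
√(G(-64) + X(-97)) = √((6 - 6*(-64)) + 50*(-97)³) = √((6 + 384) + 50*(-912673)) = √(390 - 45633650) = √(-45633260) = 2*I*√11408315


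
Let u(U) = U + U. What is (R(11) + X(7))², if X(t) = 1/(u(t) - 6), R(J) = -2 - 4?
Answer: 2209/64 ≈ 34.516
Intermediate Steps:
u(U) = 2*U
R(J) = -6
X(t) = 1/(-6 + 2*t) (X(t) = 1/(2*t - 6) = 1/(-6 + 2*t))
(R(11) + X(7))² = (-6 + 1/(2*(-3 + 7)))² = (-6 + (½)/4)² = (-6 + (½)*(¼))² = (-6 + ⅛)² = (-47/8)² = 2209/64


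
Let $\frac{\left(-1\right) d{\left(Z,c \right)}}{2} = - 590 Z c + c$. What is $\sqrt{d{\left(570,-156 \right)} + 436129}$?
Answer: $i \sqrt{104489159} \approx 10222.0 i$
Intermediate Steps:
$d{\left(Z,c \right)} = - 2 c + 1180 Z c$ ($d{\left(Z,c \right)} = - 2 \left(- 590 Z c + c\right) = - 2 \left(c - 590 Z c\right) = - 2 c + 1180 Z c$)
$\sqrt{d{\left(570,-156 \right)} + 436129} = \sqrt{2 \left(-156\right) \left(-1 + 590 \cdot 570\right) + 436129} = \sqrt{2 \left(-156\right) \left(-1 + 336300\right) + 436129} = \sqrt{2 \left(-156\right) 336299 + 436129} = \sqrt{-104925288 + 436129} = \sqrt{-104489159} = i \sqrt{104489159}$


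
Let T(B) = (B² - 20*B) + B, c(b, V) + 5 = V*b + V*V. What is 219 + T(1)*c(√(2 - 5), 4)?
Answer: 21 - 72*I*√3 ≈ 21.0 - 124.71*I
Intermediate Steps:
c(b, V) = -5 + V² + V*b (c(b, V) = -5 + (V*b + V*V) = -5 + (V*b + V²) = -5 + (V² + V*b) = -5 + V² + V*b)
T(B) = B² - 19*B
219 + T(1)*c(√(2 - 5), 4) = 219 + (1*(-19 + 1))*(-5 + 4² + 4*√(2 - 5)) = 219 + (1*(-18))*(-5 + 16 + 4*√(-3)) = 219 - 18*(-5 + 16 + 4*(I*√3)) = 219 - 18*(-5 + 16 + 4*I*√3) = 219 - 18*(11 + 4*I*√3) = 219 + (-198 - 72*I*√3) = 21 - 72*I*√3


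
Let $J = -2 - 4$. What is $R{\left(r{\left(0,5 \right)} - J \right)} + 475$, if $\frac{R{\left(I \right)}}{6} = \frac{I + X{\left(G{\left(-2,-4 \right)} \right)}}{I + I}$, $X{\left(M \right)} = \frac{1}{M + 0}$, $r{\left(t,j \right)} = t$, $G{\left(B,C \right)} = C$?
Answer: $\frac{3823}{8} \approx 477.88$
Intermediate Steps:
$J = -6$ ($J = -2 - 4 = -6$)
$X{\left(M \right)} = \frac{1}{M}$
$R{\left(I \right)} = \frac{3 \left(- \frac{1}{4} + I\right)}{I}$ ($R{\left(I \right)} = 6 \frac{I + \frac{1}{-4}}{I + I} = 6 \frac{I - \frac{1}{4}}{2 I} = 6 \left(- \frac{1}{4} + I\right) \frac{1}{2 I} = 6 \frac{- \frac{1}{4} + I}{2 I} = \frac{3 \left(- \frac{1}{4} + I\right)}{I}$)
$R{\left(r{\left(0,5 \right)} - J \right)} + 475 = \left(3 - \frac{3}{4 \left(0 - -6\right)}\right) + 475 = \left(3 - \frac{3}{4 \left(0 + 6\right)}\right) + 475 = \left(3 - \frac{3}{4 \cdot 6}\right) + 475 = \left(3 - \frac{1}{8}\right) + 475 = \frac{23}{8} + 475 = \frac{3823}{8}$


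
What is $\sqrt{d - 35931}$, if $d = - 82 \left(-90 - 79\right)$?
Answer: $i \sqrt{22073} \approx 148.57 i$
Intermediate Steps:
$d = 13858$ ($d = \left(-82\right) \left(-169\right) = 13858$)
$\sqrt{d - 35931} = \sqrt{13858 - 35931} = \sqrt{-22073} = i \sqrt{22073}$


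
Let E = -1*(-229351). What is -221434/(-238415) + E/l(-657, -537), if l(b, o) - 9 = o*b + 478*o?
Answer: 75967611953/22919310780 ≈ 3.3146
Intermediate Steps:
E = 229351
l(b, o) = 9 + 478*o + b*o (l(b, o) = 9 + (o*b + 478*o) = 9 + (b*o + 478*o) = 9 + (478*o + b*o) = 9 + 478*o + b*o)
-221434/(-238415) + E/l(-657, -537) = -221434/(-238415) + 229351/(9 + 478*(-537) - 657*(-537)) = -221434*(-1/238415) + 229351/(9 - 256686 + 352809) = 221434/238415 + 229351/96132 = 75967611953/22919310780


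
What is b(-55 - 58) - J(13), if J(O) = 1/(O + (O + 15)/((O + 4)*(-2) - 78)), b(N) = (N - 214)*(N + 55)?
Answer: 967262/51 ≈ 18966.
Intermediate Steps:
b(N) = (-214 + N)*(55 + N)
J(O) = 1/(O + (15 + O)/(-86 - 2*O)) (J(O) = 1/(O + (15 + O)/((4 + O)*(-2) - 78)) = 1/(O + (15 + O)/((-8 - 2*O) - 78)) = 1/(O + (15 + O)/(-86 - 2*O)))
b(-55 - 58) - J(13) = (-11770 + (-55 - 58)² - 159*(-55 - 58)) - 2*(43 + 13)/(-15 + 2*13² + 85*13) = (-11770 + (-113)² - 159*(-113)) - 2*56/(-15 + 2*169 + 1105) = (-11770 + 12769 + 17967) - 2*56/(-15 + 338 + 1105) = 18966 - 2*56/1428 = 18966 - 1*4/51 = 18966 - 4/51 = 967262/51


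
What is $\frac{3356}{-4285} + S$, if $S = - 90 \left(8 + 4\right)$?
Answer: $- \frac{4631156}{4285} \approx -1080.8$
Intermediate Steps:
$S = -1080$ ($S = \left(-90\right) 12 = -1080$)
$\frac{3356}{-4285} + S = \frac{3356}{-4285} - 1080 = 3356 \left(- \frac{1}{4285}\right) - 1080 = - \frac{3356}{4285} - 1080 = - \frac{4631156}{4285}$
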